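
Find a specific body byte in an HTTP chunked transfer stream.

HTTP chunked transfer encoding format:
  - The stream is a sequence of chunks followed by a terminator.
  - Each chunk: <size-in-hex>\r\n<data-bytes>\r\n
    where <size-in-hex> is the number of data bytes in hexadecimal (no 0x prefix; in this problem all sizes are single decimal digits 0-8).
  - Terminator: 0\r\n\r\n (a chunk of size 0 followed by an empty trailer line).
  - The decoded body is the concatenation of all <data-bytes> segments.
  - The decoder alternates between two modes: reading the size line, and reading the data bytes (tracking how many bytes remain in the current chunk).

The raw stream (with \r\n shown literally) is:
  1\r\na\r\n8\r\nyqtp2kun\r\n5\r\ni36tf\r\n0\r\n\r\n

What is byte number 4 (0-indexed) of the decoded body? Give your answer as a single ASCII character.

Chunk 1: stream[0..1]='1' size=0x1=1, data at stream[3..4]='a' -> body[0..1], body so far='a'
Chunk 2: stream[6..7]='8' size=0x8=8, data at stream[9..17]='yqtp2kun' -> body[1..9], body so far='ayqtp2kun'
Chunk 3: stream[19..20]='5' size=0x5=5, data at stream[22..27]='i36tf' -> body[9..14], body so far='ayqtp2kuni36tf'
Chunk 4: stream[29..30]='0' size=0 (terminator). Final body='ayqtp2kuni36tf' (14 bytes)
Body byte 4 = 'p'

Answer: p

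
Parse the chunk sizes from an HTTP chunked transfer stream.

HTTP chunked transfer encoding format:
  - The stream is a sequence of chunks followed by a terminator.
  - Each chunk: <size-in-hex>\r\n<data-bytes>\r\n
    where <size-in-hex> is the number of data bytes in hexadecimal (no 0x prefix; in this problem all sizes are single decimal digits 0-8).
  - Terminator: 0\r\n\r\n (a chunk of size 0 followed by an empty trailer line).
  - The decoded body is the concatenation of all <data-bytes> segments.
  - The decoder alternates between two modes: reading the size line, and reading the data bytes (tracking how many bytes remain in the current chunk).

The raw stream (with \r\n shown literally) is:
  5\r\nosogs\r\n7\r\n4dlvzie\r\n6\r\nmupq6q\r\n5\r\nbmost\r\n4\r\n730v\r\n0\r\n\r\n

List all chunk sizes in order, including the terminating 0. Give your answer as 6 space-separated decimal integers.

Answer: 5 7 6 5 4 0

Derivation:
Chunk 1: stream[0..1]='5' size=0x5=5, data at stream[3..8]='osogs' -> body[0..5], body so far='osogs'
Chunk 2: stream[10..11]='7' size=0x7=7, data at stream[13..20]='4dlvzie' -> body[5..12], body so far='osogs4dlvzie'
Chunk 3: stream[22..23]='6' size=0x6=6, data at stream[25..31]='mupq6q' -> body[12..18], body so far='osogs4dlvziemupq6q'
Chunk 4: stream[33..34]='5' size=0x5=5, data at stream[36..41]='bmost' -> body[18..23], body so far='osogs4dlvziemupq6qbmost'
Chunk 5: stream[43..44]='4' size=0x4=4, data at stream[46..50]='730v' -> body[23..27], body so far='osogs4dlvziemupq6qbmost730v'
Chunk 6: stream[52..53]='0' size=0 (terminator). Final body='osogs4dlvziemupq6qbmost730v' (27 bytes)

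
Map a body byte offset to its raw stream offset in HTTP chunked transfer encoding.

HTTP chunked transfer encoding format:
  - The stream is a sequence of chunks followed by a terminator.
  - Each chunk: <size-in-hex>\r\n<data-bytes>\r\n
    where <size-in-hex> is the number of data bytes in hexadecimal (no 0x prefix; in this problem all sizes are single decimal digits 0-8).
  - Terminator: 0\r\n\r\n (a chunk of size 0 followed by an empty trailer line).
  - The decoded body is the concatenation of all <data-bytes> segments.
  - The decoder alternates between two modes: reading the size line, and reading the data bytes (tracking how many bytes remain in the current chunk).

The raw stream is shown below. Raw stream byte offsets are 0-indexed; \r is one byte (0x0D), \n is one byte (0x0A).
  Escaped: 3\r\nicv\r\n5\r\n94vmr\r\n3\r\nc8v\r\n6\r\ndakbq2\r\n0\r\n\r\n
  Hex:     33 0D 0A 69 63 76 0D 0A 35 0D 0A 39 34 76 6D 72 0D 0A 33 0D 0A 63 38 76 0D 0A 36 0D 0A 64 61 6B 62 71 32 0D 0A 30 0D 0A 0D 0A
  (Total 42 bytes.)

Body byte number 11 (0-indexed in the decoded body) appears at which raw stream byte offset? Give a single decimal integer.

Answer: 29

Derivation:
Chunk 1: stream[0..1]='3' size=0x3=3, data at stream[3..6]='icv' -> body[0..3], body so far='icv'
Chunk 2: stream[8..9]='5' size=0x5=5, data at stream[11..16]='94vmr' -> body[3..8], body so far='icv94vmr'
Chunk 3: stream[18..19]='3' size=0x3=3, data at stream[21..24]='c8v' -> body[8..11], body so far='icv94vmrc8v'
Chunk 4: stream[26..27]='6' size=0x6=6, data at stream[29..35]='dakbq2' -> body[11..17], body so far='icv94vmrc8vdakbq2'
Chunk 5: stream[37..38]='0' size=0 (terminator). Final body='icv94vmrc8vdakbq2' (17 bytes)
Body byte 11 at stream offset 29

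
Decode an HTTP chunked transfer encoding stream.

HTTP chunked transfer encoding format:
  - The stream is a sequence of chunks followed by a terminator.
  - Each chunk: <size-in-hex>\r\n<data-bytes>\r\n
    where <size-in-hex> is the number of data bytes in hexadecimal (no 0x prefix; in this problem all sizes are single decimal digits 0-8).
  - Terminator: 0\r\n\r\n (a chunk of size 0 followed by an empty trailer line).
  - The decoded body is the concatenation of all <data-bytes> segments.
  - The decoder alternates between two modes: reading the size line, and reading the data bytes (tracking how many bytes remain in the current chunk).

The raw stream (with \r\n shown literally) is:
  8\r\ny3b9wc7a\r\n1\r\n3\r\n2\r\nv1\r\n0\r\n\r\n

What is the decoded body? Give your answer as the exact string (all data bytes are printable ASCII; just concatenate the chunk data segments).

Chunk 1: stream[0..1]='8' size=0x8=8, data at stream[3..11]='y3b9wc7a' -> body[0..8], body so far='y3b9wc7a'
Chunk 2: stream[13..14]='1' size=0x1=1, data at stream[16..17]='3' -> body[8..9], body so far='y3b9wc7a3'
Chunk 3: stream[19..20]='2' size=0x2=2, data at stream[22..24]='v1' -> body[9..11], body so far='y3b9wc7a3v1'
Chunk 4: stream[26..27]='0' size=0 (terminator). Final body='y3b9wc7a3v1' (11 bytes)

Answer: y3b9wc7a3v1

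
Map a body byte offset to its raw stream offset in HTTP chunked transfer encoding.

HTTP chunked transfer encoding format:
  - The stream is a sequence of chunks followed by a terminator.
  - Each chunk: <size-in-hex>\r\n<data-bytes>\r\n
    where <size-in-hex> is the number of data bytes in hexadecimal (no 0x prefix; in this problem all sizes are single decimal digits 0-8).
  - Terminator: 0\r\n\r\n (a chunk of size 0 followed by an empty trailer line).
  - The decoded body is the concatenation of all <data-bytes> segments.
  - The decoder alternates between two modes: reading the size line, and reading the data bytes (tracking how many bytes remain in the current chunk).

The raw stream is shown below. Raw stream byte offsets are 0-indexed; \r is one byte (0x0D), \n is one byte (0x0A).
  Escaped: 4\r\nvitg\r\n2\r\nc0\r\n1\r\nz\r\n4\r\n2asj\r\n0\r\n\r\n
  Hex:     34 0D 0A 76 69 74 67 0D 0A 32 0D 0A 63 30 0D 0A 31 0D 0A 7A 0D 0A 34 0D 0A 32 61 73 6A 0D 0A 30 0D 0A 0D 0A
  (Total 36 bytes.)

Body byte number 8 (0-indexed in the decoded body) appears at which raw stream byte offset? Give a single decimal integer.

Chunk 1: stream[0..1]='4' size=0x4=4, data at stream[3..7]='vitg' -> body[0..4], body so far='vitg'
Chunk 2: stream[9..10]='2' size=0x2=2, data at stream[12..14]='c0' -> body[4..6], body so far='vitgc0'
Chunk 3: stream[16..17]='1' size=0x1=1, data at stream[19..20]='z' -> body[6..7], body so far='vitgc0z'
Chunk 4: stream[22..23]='4' size=0x4=4, data at stream[25..29]='2asj' -> body[7..11], body so far='vitgc0z2asj'
Chunk 5: stream[31..32]='0' size=0 (terminator). Final body='vitgc0z2asj' (11 bytes)
Body byte 8 at stream offset 26

Answer: 26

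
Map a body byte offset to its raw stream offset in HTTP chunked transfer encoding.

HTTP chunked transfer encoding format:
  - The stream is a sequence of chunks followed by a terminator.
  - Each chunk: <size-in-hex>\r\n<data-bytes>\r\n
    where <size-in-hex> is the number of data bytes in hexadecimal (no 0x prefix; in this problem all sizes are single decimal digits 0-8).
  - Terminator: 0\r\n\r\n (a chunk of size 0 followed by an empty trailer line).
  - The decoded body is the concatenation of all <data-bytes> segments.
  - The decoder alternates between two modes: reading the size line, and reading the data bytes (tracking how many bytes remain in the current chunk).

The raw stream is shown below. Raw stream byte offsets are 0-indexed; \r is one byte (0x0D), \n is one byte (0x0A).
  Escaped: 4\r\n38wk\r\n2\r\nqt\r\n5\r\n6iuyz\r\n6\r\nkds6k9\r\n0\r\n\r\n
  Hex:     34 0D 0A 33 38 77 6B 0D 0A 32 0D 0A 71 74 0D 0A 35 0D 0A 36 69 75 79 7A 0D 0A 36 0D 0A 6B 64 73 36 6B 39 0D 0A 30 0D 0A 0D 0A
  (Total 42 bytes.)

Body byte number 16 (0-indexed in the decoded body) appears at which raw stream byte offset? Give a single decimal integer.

Answer: 34

Derivation:
Chunk 1: stream[0..1]='4' size=0x4=4, data at stream[3..7]='38wk' -> body[0..4], body so far='38wk'
Chunk 2: stream[9..10]='2' size=0x2=2, data at stream[12..14]='qt' -> body[4..6], body so far='38wkqt'
Chunk 3: stream[16..17]='5' size=0x5=5, data at stream[19..24]='6iuyz' -> body[6..11], body so far='38wkqt6iuyz'
Chunk 4: stream[26..27]='6' size=0x6=6, data at stream[29..35]='kds6k9' -> body[11..17], body so far='38wkqt6iuyzkds6k9'
Chunk 5: stream[37..38]='0' size=0 (terminator). Final body='38wkqt6iuyzkds6k9' (17 bytes)
Body byte 16 at stream offset 34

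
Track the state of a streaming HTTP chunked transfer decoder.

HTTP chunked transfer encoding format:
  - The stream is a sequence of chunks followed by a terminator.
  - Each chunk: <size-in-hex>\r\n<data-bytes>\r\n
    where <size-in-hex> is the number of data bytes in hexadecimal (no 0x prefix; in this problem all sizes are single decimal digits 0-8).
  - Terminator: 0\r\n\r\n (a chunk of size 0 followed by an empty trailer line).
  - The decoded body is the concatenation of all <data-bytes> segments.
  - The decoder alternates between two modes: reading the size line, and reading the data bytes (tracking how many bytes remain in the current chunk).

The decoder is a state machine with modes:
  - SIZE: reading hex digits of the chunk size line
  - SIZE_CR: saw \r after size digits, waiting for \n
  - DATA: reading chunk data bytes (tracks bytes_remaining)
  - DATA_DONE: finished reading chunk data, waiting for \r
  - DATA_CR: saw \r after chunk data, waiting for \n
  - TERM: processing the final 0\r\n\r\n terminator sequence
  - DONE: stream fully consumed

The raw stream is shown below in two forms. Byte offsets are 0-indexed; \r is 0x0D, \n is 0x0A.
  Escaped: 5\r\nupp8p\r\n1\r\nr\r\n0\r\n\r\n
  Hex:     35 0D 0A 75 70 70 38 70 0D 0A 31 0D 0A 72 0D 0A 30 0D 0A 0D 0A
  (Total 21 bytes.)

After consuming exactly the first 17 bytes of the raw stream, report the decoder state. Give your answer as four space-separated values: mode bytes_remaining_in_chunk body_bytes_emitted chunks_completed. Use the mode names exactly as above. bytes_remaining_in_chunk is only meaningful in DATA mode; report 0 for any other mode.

Answer: SIZE 0 6 2

Derivation:
Byte 0 = '5': mode=SIZE remaining=0 emitted=0 chunks_done=0
Byte 1 = 0x0D: mode=SIZE_CR remaining=0 emitted=0 chunks_done=0
Byte 2 = 0x0A: mode=DATA remaining=5 emitted=0 chunks_done=0
Byte 3 = 'u': mode=DATA remaining=4 emitted=1 chunks_done=0
Byte 4 = 'p': mode=DATA remaining=3 emitted=2 chunks_done=0
Byte 5 = 'p': mode=DATA remaining=2 emitted=3 chunks_done=0
Byte 6 = '8': mode=DATA remaining=1 emitted=4 chunks_done=0
Byte 7 = 'p': mode=DATA_DONE remaining=0 emitted=5 chunks_done=0
Byte 8 = 0x0D: mode=DATA_CR remaining=0 emitted=5 chunks_done=0
Byte 9 = 0x0A: mode=SIZE remaining=0 emitted=5 chunks_done=1
Byte 10 = '1': mode=SIZE remaining=0 emitted=5 chunks_done=1
Byte 11 = 0x0D: mode=SIZE_CR remaining=0 emitted=5 chunks_done=1
Byte 12 = 0x0A: mode=DATA remaining=1 emitted=5 chunks_done=1
Byte 13 = 'r': mode=DATA_DONE remaining=0 emitted=6 chunks_done=1
Byte 14 = 0x0D: mode=DATA_CR remaining=0 emitted=6 chunks_done=1
Byte 15 = 0x0A: mode=SIZE remaining=0 emitted=6 chunks_done=2
Byte 16 = '0': mode=SIZE remaining=0 emitted=6 chunks_done=2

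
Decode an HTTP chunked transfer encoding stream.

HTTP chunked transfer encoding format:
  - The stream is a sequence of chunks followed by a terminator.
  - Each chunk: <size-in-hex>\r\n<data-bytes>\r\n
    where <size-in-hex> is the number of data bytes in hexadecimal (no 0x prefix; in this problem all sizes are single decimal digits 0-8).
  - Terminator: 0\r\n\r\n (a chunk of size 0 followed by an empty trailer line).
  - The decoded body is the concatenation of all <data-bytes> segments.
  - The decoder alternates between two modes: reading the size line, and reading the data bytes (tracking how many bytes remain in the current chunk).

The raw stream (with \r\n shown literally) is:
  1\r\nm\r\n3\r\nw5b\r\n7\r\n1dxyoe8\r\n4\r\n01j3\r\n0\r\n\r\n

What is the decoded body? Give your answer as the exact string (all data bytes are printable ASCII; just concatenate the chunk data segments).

Answer: mw5b1dxyoe801j3

Derivation:
Chunk 1: stream[0..1]='1' size=0x1=1, data at stream[3..4]='m' -> body[0..1], body so far='m'
Chunk 2: stream[6..7]='3' size=0x3=3, data at stream[9..12]='w5b' -> body[1..4], body so far='mw5b'
Chunk 3: stream[14..15]='7' size=0x7=7, data at stream[17..24]='1dxyoe8' -> body[4..11], body so far='mw5b1dxyoe8'
Chunk 4: stream[26..27]='4' size=0x4=4, data at stream[29..33]='01j3' -> body[11..15], body so far='mw5b1dxyoe801j3'
Chunk 5: stream[35..36]='0' size=0 (terminator). Final body='mw5b1dxyoe801j3' (15 bytes)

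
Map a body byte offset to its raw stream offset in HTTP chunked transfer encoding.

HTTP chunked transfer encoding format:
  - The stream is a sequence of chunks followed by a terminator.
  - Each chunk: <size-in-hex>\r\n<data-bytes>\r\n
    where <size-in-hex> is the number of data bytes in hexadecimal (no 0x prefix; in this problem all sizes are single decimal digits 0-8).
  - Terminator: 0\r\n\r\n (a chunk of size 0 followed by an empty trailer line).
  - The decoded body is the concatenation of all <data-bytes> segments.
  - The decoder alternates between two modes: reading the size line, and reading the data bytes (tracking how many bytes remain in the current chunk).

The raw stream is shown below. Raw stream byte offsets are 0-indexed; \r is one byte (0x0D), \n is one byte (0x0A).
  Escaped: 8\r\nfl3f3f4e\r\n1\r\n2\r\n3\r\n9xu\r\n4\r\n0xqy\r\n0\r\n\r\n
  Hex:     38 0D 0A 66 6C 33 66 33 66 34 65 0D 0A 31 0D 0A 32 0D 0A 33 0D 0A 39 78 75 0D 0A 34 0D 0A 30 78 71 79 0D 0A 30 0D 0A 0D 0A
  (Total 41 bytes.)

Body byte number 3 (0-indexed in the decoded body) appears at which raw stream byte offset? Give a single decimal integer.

Answer: 6

Derivation:
Chunk 1: stream[0..1]='8' size=0x8=8, data at stream[3..11]='fl3f3f4e' -> body[0..8], body so far='fl3f3f4e'
Chunk 2: stream[13..14]='1' size=0x1=1, data at stream[16..17]='2' -> body[8..9], body so far='fl3f3f4e2'
Chunk 3: stream[19..20]='3' size=0x3=3, data at stream[22..25]='9xu' -> body[9..12], body so far='fl3f3f4e29xu'
Chunk 4: stream[27..28]='4' size=0x4=4, data at stream[30..34]='0xqy' -> body[12..16], body so far='fl3f3f4e29xu0xqy'
Chunk 5: stream[36..37]='0' size=0 (terminator). Final body='fl3f3f4e29xu0xqy' (16 bytes)
Body byte 3 at stream offset 6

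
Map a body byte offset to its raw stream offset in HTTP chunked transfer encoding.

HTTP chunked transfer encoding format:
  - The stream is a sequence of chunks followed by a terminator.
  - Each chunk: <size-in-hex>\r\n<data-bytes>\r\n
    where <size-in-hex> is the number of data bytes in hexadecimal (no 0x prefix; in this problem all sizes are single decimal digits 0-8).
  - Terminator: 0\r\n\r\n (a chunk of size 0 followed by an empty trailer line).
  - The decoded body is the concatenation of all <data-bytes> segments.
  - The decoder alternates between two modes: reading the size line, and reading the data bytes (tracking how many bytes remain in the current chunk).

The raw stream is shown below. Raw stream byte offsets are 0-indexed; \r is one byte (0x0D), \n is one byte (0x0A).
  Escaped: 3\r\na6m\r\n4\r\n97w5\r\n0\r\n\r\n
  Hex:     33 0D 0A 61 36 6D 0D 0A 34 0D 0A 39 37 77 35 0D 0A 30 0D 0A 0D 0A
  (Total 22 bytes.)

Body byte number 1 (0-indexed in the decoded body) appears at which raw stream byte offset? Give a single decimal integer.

Answer: 4

Derivation:
Chunk 1: stream[0..1]='3' size=0x3=3, data at stream[3..6]='a6m' -> body[0..3], body so far='a6m'
Chunk 2: stream[8..9]='4' size=0x4=4, data at stream[11..15]='97w5' -> body[3..7], body so far='a6m97w5'
Chunk 3: stream[17..18]='0' size=0 (terminator). Final body='a6m97w5' (7 bytes)
Body byte 1 at stream offset 4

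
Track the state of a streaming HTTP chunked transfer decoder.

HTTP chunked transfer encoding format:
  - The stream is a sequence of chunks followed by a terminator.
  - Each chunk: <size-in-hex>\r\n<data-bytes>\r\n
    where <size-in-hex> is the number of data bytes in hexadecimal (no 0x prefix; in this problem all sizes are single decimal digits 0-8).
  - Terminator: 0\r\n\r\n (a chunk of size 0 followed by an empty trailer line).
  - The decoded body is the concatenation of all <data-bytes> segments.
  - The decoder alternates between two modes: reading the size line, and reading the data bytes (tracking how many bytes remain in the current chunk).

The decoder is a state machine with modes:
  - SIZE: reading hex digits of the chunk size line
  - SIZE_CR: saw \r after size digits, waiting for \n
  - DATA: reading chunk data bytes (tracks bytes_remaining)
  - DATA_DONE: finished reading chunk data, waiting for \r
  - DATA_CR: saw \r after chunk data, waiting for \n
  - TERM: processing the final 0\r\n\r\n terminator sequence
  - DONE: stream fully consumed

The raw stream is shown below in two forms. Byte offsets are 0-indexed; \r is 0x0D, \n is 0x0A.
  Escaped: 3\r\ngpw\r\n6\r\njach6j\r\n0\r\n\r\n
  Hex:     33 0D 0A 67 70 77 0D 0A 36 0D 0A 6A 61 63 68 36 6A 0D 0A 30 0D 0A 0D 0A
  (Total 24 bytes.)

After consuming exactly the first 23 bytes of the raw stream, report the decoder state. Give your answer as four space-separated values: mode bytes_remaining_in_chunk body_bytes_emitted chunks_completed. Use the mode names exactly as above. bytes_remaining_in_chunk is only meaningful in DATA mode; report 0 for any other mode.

Byte 0 = '3': mode=SIZE remaining=0 emitted=0 chunks_done=0
Byte 1 = 0x0D: mode=SIZE_CR remaining=0 emitted=0 chunks_done=0
Byte 2 = 0x0A: mode=DATA remaining=3 emitted=0 chunks_done=0
Byte 3 = 'g': mode=DATA remaining=2 emitted=1 chunks_done=0
Byte 4 = 'p': mode=DATA remaining=1 emitted=2 chunks_done=0
Byte 5 = 'w': mode=DATA_DONE remaining=0 emitted=3 chunks_done=0
Byte 6 = 0x0D: mode=DATA_CR remaining=0 emitted=3 chunks_done=0
Byte 7 = 0x0A: mode=SIZE remaining=0 emitted=3 chunks_done=1
Byte 8 = '6': mode=SIZE remaining=0 emitted=3 chunks_done=1
Byte 9 = 0x0D: mode=SIZE_CR remaining=0 emitted=3 chunks_done=1
Byte 10 = 0x0A: mode=DATA remaining=6 emitted=3 chunks_done=1
Byte 11 = 'j': mode=DATA remaining=5 emitted=4 chunks_done=1
Byte 12 = 'a': mode=DATA remaining=4 emitted=5 chunks_done=1
Byte 13 = 'c': mode=DATA remaining=3 emitted=6 chunks_done=1
Byte 14 = 'h': mode=DATA remaining=2 emitted=7 chunks_done=1
Byte 15 = '6': mode=DATA remaining=1 emitted=8 chunks_done=1
Byte 16 = 'j': mode=DATA_DONE remaining=0 emitted=9 chunks_done=1
Byte 17 = 0x0D: mode=DATA_CR remaining=0 emitted=9 chunks_done=1
Byte 18 = 0x0A: mode=SIZE remaining=0 emitted=9 chunks_done=2
Byte 19 = '0': mode=SIZE remaining=0 emitted=9 chunks_done=2
Byte 20 = 0x0D: mode=SIZE_CR remaining=0 emitted=9 chunks_done=2
Byte 21 = 0x0A: mode=TERM remaining=0 emitted=9 chunks_done=2
Byte 22 = 0x0D: mode=TERM remaining=0 emitted=9 chunks_done=2

Answer: TERM 0 9 2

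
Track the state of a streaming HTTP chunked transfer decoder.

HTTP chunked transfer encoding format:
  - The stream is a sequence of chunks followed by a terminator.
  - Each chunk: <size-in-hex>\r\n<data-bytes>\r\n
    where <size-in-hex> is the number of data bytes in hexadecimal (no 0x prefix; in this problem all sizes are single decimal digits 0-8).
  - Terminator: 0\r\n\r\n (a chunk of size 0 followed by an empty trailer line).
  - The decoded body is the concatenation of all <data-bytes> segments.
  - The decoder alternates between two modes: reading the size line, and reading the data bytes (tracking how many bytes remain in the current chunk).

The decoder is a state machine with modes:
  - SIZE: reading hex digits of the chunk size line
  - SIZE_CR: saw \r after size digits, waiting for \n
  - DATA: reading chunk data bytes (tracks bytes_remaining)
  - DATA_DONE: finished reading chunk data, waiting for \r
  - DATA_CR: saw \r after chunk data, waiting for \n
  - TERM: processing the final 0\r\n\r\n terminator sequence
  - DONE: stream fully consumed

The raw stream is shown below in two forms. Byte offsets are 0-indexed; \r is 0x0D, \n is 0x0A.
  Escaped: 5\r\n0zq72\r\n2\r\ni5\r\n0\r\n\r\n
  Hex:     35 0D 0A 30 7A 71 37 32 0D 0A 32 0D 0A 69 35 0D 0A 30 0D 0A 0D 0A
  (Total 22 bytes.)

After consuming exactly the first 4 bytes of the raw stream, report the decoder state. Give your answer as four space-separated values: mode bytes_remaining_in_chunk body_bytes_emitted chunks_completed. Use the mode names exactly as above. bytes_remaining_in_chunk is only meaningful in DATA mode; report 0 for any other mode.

Byte 0 = '5': mode=SIZE remaining=0 emitted=0 chunks_done=0
Byte 1 = 0x0D: mode=SIZE_CR remaining=0 emitted=0 chunks_done=0
Byte 2 = 0x0A: mode=DATA remaining=5 emitted=0 chunks_done=0
Byte 3 = '0': mode=DATA remaining=4 emitted=1 chunks_done=0

Answer: DATA 4 1 0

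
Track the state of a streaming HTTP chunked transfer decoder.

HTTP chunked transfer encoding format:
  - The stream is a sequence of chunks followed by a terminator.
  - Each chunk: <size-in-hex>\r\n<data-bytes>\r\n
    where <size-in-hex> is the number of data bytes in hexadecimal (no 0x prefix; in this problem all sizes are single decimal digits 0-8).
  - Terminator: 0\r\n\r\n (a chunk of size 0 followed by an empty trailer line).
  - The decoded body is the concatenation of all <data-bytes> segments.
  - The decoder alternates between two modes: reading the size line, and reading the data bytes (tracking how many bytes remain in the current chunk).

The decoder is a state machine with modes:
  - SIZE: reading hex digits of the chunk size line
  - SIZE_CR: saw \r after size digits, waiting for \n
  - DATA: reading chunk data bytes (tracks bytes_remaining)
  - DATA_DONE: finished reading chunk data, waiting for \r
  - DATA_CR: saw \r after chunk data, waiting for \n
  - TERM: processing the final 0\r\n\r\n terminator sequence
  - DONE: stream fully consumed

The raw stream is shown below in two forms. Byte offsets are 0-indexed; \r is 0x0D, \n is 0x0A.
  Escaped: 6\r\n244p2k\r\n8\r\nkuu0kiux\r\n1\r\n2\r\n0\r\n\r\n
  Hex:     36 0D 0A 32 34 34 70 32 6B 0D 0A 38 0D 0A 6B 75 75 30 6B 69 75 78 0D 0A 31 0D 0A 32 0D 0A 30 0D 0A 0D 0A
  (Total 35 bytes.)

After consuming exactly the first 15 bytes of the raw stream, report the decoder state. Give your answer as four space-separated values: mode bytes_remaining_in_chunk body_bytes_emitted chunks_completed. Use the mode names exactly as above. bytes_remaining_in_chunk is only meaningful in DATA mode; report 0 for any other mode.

Byte 0 = '6': mode=SIZE remaining=0 emitted=0 chunks_done=0
Byte 1 = 0x0D: mode=SIZE_CR remaining=0 emitted=0 chunks_done=0
Byte 2 = 0x0A: mode=DATA remaining=6 emitted=0 chunks_done=0
Byte 3 = '2': mode=DATA remaining=5 emitted=1 chunks_done=0
Byte 4 = '4': mode=DATA remaining=4 emitted=2 chunks_done=0
Byte 5 = '4': mode=DATA remaining=3 emitted=3 chunks_done=0
Byte 6 = 'p': mode=DATA remaining=2 emitted=4 chunks_done=0
Byte 7 = '2': mode=DATA remaining=1 emitted=5 chunks_done=0
Byte 8 = 'k': mode=DATA_DONE remaining=0 emitted=6 chunks_done=0
Byte 9 = 0x0D: mode=DATA_CR remaining=0 emitted=6 chunks_done=0
Byte 10 = 0x0A: mode=SIZE remaining=0 emitted=6 chunks_done=1
Byte 11 = '8': mode=SIZE remaining=0 emitted=6 chunks_done=1
Byte 12 = 0x0D: mode=SIZE_CR remaining=0 emitted=6 chunks_done=1
Byte 13 = 0x0A: mode=DATA remaining=8 emitted=6 chunks_done=1
Byte 14 = 'k': mode=DATA remaining=7 emitted=7 chunks_done=1

Answer: DATA 7 7 1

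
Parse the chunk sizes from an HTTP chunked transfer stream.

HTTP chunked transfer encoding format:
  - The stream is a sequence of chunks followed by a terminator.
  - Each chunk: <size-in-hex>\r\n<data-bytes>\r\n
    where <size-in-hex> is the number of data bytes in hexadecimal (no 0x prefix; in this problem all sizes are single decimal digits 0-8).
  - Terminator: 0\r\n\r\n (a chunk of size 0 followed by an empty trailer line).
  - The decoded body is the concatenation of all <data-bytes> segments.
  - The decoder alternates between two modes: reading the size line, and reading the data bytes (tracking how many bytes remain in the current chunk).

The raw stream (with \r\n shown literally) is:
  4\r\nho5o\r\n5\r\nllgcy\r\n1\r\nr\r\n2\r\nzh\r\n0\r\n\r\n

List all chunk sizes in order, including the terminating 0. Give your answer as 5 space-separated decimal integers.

Chunk 1: stream[0..1]='4' size=0x4=4, data at stream[3..7]='ho5o' -> body[0..4], body so far='ho5o'
Chunk 2: stream[9..10]='5' size=0x5=5, data at stream[12..17]='llgcy' -> body[4..9], body so far='ho5ollgcy'
Chunk 3: stream[19..20]='1' size=0x1=1, data at stream[22..23]='r' -> body[9..10], body so far='ho5ollgcyr'
Chunk 4: stream[25..26]='2' size=0x2=2, data at stream[28..30]='zh' -> body[10..12], body so far='ho5ollgcyrzh'
Chunk 5: stream[32..33]='0' size=0 (terminator). Final body='ho5ollgcyrzh' (12 bytes)

Answer: 4 5 1 2 0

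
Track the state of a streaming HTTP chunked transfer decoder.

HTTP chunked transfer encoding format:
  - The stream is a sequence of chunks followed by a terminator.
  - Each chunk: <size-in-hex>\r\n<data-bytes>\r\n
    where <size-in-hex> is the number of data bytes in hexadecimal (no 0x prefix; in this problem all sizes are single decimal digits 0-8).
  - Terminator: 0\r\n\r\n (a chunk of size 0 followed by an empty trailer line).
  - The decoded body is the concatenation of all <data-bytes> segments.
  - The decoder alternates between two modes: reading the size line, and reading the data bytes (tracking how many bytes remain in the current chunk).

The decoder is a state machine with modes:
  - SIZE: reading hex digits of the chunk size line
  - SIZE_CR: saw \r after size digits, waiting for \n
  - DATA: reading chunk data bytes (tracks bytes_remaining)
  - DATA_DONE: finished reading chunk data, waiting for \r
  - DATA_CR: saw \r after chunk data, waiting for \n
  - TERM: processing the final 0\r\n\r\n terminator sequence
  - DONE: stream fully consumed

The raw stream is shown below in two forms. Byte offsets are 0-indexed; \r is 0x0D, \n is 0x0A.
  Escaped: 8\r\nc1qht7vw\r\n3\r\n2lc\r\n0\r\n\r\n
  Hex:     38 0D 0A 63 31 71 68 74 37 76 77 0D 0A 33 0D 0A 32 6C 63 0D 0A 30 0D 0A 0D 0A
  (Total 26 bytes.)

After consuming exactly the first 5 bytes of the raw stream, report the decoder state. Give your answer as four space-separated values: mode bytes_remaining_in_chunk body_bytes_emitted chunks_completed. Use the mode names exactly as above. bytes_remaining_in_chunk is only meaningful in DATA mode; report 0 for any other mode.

Byte 0 = '8': mode=SIZE remaining=0 emitted=0 chunks_done=0
Byte 1 = 0x0D: mode=SIZE_CR remaining=0 emitted=0 chunks_done=0
Byte 2 = 0x0A: mode=DATA remaining=8 emitted=0 chunks_done=0
Byte 3 = 'c': mode=DATA remaining=7 emitted=1 chunks_done=0
Byte 4 = '1': mode=DATA remaining=6 emitted=2 chunks_done=0

Answer: DATA 6 2 0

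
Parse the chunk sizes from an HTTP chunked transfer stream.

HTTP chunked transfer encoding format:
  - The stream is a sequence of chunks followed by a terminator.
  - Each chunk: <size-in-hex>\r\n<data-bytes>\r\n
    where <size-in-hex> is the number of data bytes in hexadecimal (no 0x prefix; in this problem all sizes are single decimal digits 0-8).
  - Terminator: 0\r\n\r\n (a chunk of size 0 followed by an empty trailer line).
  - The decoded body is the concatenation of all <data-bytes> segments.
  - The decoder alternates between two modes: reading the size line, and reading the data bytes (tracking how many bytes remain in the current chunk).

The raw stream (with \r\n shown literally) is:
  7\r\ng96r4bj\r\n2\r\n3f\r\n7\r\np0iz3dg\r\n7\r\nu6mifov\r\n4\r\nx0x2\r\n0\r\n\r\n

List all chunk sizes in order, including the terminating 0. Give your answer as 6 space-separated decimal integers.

Answer: 7 2 7 7 4 0

Derivation:
Chunk 1: stream[0..1]='7' size=0x7=7, data at stream[3..10]='g96r4bj' -> body[0..7], body so far='g96r4bj'
Chunk 2: stream[12..13]='2' size=0x2=2, data at stream[15..17]='3f' -> body[7..9], body so far='g96r4bj3f'
Chunk 3: stream[19..20]='7' size=0x7=7, data at stream[22..29]='p0iz3dg' -> body[9..16], body so far='g96r4bj3fp0iz3dg'
Chunk 4: stream[31..32]='7' size=0x7=7, data at stream[34..41]='u6mifov' -> body[16..23], body so far='g96r4bj3fp0iz3dgu6mifov'
Chunk 5: stream[43..44]='4' size=0x4=4, data at stream[46..50]='x0x2' -> body[23..27], body so far='g96r4bj3fp0iz3dgu6mifovx0x2'
Chunk 6: stream[52..53]='0' size=0 (terminator). Final body='g96r4bj3fp0iz3dgu6mifovx0x2' (27 bytes)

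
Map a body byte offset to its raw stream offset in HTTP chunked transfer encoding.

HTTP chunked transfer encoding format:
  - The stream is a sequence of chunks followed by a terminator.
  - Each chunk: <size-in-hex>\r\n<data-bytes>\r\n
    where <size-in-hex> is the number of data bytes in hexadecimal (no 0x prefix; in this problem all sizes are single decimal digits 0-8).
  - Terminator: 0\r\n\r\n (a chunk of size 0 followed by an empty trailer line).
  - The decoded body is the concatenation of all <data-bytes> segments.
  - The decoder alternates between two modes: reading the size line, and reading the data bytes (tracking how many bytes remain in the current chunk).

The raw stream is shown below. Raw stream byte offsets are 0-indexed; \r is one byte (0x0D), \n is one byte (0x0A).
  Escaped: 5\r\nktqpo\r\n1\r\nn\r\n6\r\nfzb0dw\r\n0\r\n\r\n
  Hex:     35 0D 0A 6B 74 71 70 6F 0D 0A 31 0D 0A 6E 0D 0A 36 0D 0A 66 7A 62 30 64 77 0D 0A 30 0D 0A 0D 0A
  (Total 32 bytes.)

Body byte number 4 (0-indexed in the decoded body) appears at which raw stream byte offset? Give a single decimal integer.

Answer: 7

Derivation:
Chunk 1: stream[0..1]='5' size=0x5=5, data at stream[3..8]='ktqpo' -> body[0..5], body so far='ktqpo'
Chunk 2: stream[10..11]='1' size=0x1=1, data at stream[13..14]='n' -> body[5..6], body so far='ktqpon'
Chunk 3: stream[16..17]='6' size=0x6=6, data at stream[19..25]='fzb0dw' -> body[6..12], body so far='ktqponfzb0dw'
Chunk 4: stream[27..28]='0' size=0 (terminator). Final body='ktqponfzb0dw' (12 bytes)
Body byte 4 at stream offset 7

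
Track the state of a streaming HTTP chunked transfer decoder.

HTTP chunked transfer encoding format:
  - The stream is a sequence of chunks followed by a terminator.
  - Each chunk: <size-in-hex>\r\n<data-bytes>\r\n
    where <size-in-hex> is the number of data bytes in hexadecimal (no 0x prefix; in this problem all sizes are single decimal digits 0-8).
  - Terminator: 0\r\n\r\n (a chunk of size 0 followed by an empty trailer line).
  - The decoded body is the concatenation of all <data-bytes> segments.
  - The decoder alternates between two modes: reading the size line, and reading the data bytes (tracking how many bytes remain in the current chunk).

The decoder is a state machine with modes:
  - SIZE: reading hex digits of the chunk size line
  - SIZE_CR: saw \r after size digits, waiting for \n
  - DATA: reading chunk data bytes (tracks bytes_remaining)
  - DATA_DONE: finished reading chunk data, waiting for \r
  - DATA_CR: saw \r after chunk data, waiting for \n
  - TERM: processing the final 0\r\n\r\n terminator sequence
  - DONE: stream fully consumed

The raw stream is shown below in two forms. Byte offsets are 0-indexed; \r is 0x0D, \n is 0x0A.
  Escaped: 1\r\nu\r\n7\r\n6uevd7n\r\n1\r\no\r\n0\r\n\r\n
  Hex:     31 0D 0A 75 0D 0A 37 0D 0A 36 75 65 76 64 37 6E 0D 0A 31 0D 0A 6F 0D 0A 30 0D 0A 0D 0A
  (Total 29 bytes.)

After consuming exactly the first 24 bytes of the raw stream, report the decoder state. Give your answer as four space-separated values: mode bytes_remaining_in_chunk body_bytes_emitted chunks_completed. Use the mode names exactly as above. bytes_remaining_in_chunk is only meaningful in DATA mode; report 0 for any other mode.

Byte 0 = '1': mode=SIZE remaining=0 emitted=0 chunks_done=0
Byte 1 = 0x0D: mode=SIZE_CR remaining=0 emitted=0 chunks_done=0
Byte 2 = 0x0A: mode=DATA remaining=1 emitted=0 chunks_done=0
Byte 3 = 'u': mode=DATA_DONE remaining=0 emitted=1 chunks_done=0
Byte 4 = 0x0D: mode=DATA_CR remaining=0 emitted=1 chunks_done=0
Byte 5 = 0x0A: mode=SIZE remaining=0 emitted=1 chunks_done=1
Byte 6 = '7': mode=SIZE remaining=0 emitted=1 chunks_done=1
Byte 7 = 0x0D: mode=SIZE_CR remaining=0 emitted=1 chunks_done=1
Byte 8 = 0x0A: mode=DATA remaining=7 emitted=1 chunks_done=1
Byte 9 = '6': mode=DATA remaining=6 emitted=2 chunks_done=1
Byte 10 = 'u': mode=DATA remaining=5 emitted=3 chunks_done=1
Byte 11 = 'e': mode=DATA remaining=4 emitted=4 chunks_done=1
Byte 12 = 'v': mode=DATA remaining=3 emitted=5 chunks_done=1
Byte 13 = 'd': mode=DATA remaining=2 emitted=6 chunks_done=1
Byte 14 = '7': mode=DATA remaining=1 emitted=7 chunks_done=1
Byte 15 = 'n': mode=DATA_DONE remaining=0 emitted=8 chunks_done=1
Byte 16 = 0x0D: mode=DATA_CR remaining=0 emitted=8 chunks_done=1
Byte 17 = 0x0A: mode=SIZE remaining=0 emitted=8 chunks_done=2
Byte 18 = '1': mode=SIZE remaining=0 emitted=8 chunks_done=2
Byte 19 = 0x0D: mode=SIZE_CR remaining=0 emitted=8 chunks_done=2
Byte 20 = 0x0A: mode=DATA remaining=1 emitted=8 chunks_done=2
Byte 21 = 'o': mode=DATA_DONE remaining=0 emitted=9 chunks_done=2
Byte 22 = 0x0D: mode=DATA_CR remaining=0 emitted=9 chunks_done=2
Byte 23 = 0x0A: mode=SIZE remaining=0 emitted=9 chunks_done=3

Answer: SIZE 0 9 3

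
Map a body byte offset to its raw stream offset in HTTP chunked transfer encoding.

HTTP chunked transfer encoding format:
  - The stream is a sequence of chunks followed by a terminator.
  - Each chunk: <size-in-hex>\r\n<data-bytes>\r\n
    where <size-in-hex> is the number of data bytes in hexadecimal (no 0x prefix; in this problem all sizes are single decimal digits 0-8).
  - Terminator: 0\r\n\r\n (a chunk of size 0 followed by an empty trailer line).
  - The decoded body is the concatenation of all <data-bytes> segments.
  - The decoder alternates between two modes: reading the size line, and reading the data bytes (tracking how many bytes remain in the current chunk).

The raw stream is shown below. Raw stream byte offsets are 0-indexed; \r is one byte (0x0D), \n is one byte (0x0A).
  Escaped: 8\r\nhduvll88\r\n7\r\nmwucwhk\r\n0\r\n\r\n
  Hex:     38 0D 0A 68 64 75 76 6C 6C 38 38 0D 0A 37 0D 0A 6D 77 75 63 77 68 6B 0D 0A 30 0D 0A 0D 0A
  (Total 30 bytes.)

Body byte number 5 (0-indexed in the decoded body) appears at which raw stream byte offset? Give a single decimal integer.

Chunk 1: stream[0..1]='8' size=0x8=8, data at stream[3..11]='hduvll88' -> body[0..8], body so far='hduvll88'
Chunk 2: stream[13..14]='7' size=0x7=7, data at stream[16..23]='mwucwhk' -> body[8..15], body so far='hduvll88mwucwhk'
Chunk 3: stream[25..26]='0' size=0 (terminator). Final body='hduvll88mwucwhk' (15 bytes)
Body byte 5 at stream offset 8

Answer: 8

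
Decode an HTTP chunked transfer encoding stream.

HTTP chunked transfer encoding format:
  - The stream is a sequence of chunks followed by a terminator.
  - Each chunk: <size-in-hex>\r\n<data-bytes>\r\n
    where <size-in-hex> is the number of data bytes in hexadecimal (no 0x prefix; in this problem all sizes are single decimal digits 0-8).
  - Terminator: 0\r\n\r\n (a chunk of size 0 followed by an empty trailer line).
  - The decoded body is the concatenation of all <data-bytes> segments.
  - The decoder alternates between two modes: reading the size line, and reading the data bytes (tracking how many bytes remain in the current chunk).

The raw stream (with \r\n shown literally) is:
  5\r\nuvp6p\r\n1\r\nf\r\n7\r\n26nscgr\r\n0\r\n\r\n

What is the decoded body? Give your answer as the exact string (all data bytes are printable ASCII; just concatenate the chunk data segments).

Chunk 1: stream[0..1]='5' size=0x5=5, data at stream[3..8]='uvp6p' -> body[0..5], body so far='uvp6p'
Chunk 2: stream[10..11]='1' size=0x1=1, data at stream[13..14]='f' -> body[5..6], body so far='uvp6pf'
Chunk 3: stream[16..17]='7' size=0x7=7, data at stream[19..26]='26nscgr' -> body[6..13], body so far='uvp6pf26nscgr'
Chunk 4: stream[28..29]='0' size=0 (terminator). Final body='uvp6pf26nscgr' (13 bytes)

Answer: uvp6pf26nscgr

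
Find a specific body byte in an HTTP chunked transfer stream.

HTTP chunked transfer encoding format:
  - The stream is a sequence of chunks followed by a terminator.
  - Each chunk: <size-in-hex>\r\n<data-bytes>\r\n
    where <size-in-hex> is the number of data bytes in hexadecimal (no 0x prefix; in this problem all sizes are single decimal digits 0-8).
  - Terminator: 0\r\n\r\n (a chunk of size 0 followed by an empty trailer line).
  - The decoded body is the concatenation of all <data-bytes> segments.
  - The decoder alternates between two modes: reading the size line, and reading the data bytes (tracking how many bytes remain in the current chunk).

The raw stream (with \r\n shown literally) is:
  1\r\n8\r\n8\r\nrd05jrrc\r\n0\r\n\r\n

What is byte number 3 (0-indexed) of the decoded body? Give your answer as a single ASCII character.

Answer: 0

Derivation:
Chunk 1: stream[0..1]='1' size=0x1=1, data at stream[3..4]='8' -> body[0..1], body so far='8'
Chunk 2: stream[6..7]='8' size=0x8=8, data at stream[9..17]='rd05jrrc' -> body[1..9], body so far='8rd05jrrc'
Chunk 3: stream[19..20]='0' size=0 (terminator). Final body='8rd05jrrc' (9 bytes)
Body byte 3 = '0'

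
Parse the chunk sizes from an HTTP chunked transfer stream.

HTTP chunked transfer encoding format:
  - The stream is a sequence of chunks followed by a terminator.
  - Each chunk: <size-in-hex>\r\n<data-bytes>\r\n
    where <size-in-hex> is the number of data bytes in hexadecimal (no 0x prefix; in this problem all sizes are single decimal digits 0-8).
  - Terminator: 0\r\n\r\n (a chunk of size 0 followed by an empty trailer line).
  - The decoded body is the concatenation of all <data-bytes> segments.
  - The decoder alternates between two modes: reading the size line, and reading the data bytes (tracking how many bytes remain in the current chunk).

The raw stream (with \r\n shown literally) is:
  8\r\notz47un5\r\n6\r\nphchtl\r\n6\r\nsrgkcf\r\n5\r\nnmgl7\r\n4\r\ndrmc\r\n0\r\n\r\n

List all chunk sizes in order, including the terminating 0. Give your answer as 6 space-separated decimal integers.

Chunk 1: stream[0..1]='8' size=0x8=8, data at stream[3..11]='otz47un5' -> body[0..8], body so far='otz47un5'
Chunk 2: stream[13..14]='6' size=0x6=6, data at stream[16..22]='phchtl' -> body[8..14], body so far='otz47un5phchtl'
Chunk 3: stream[24..25]='6' size=0x6=6, data at stream[27..33]='srgkcf' -> body[14..20], body so far='otz47un5phchtlsrgkcf'
Chunk 4: stream[35..36]='5' size=0x5=5, data at stream[38..43]='nmgl7' -> body[20..25], body so far='otz47un5phchtlsrgkcfnmgl7'
Chunk 5: stream[45..46]='4' size=0x4=4, data at stream[48..52]='drmc' -> body[25..29], body so far='otz47un5phchtlsrgkcfnmgl7drmc'
Chunk 6: stream[54..55]='0' size=0 (terminator). Final body='otz47un5phchtlsrgkcfnmgl7drmc' (29 bytes)

Answer: 8 6 6 5 4 0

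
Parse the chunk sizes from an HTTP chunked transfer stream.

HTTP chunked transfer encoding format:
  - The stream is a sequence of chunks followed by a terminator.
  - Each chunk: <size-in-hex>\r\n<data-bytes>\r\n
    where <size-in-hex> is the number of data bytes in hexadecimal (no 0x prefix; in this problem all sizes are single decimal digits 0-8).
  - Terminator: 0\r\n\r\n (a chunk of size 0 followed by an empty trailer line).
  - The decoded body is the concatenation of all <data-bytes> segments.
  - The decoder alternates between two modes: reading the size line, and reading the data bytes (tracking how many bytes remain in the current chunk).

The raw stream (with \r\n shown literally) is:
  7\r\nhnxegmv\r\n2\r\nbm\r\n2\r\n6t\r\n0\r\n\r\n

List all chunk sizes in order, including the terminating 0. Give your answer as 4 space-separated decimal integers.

Chunk 1: stream[0..1]='7' size=0x7=7, data at stream[3..10]='hnxegmv' -> body[0..7], body so far='hnxegmv'
Chunk 2: stream[12..13]='2' size=0x2=2, data at stream[15..17]='bm' -> body[7..9], body so far='hnxegmvbm'
Chunk 3: stream[19..20]='2' size=0x2=2, data at stream[22..24]='6t' -> body[9..11], body so far='hnxegmvbm6t'
Chunk 4: stream[26..27]='0' size=0 (terminator). Final body='hnxegmvbm6t' (11 bytes)

Answer: 7 2 2 0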